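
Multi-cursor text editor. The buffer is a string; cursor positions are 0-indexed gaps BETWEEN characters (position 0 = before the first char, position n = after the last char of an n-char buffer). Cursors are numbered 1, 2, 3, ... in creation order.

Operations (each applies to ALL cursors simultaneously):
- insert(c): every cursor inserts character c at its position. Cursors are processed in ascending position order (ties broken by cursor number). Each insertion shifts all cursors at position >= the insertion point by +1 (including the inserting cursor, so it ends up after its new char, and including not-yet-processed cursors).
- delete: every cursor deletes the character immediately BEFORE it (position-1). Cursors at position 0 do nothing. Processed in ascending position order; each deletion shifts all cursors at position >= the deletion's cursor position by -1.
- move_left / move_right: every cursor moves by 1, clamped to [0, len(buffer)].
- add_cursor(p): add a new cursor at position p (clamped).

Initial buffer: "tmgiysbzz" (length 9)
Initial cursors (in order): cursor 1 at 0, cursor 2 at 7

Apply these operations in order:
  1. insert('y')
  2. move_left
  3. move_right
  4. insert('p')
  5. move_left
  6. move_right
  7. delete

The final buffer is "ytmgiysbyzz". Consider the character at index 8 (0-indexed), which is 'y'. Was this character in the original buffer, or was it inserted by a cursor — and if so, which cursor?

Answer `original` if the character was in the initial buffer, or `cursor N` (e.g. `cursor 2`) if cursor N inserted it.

Answer: cursor 2

Derivation:
After op 1 (insert('y')): buffer="ytmgiysbyzz" (len 11), cursors c1@1 c2@9, authorship 1.......2..
After op 2 (move_left): buffer="ytmgiysbyzz" (len 11), cursors c1@0 c2@8, authorship 1.......2..
After op 3 (move_right): buffer="ytmgiysbyzz" (len 11), cursors c1@1 c2@9, authorship 1.......2..
After op 4 (insert('p')): buffer="yptmgiysbypzz" (len 13), cursors c1@2 c2@11, authorship 11.......22..
After op 5 (move_left): buffer="yptmgiysbypzz" (len 13), cursors c1@1 c2@10, authorship 11.......22..
After op 6 (move_right): buffer="yptmgiysbypzz" (len 13), cursors c1@2 c2@11, authorship 11.......22..
After op 7 (delete): buffer="ytmgiysbyzz" (len 11), cursors c1@1 c2@9, authorship 1.......2..
Authorship (.=original, N=cursor N): 1 . . . . . . . 2 . .
Index 8: author = 2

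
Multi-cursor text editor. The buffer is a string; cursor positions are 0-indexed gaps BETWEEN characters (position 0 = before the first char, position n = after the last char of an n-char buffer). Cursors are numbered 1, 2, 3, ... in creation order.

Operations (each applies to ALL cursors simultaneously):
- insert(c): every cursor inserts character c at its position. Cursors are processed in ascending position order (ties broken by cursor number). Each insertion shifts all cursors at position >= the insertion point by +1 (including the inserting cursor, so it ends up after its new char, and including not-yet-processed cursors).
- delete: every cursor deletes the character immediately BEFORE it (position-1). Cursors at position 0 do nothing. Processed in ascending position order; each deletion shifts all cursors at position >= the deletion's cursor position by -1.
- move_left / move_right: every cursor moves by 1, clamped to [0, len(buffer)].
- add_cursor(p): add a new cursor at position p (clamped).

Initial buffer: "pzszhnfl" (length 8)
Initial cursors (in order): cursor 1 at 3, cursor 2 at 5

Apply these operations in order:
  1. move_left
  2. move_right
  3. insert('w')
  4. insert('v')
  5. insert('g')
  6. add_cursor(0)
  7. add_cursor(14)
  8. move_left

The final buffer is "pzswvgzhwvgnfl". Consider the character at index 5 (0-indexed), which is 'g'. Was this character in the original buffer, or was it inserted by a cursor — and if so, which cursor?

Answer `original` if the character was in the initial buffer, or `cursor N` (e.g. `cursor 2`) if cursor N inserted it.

Answer: cursor 1

Derivation:
After op 1 (move_left): buffer="pzszhnfl" (len 8), cursors c1@2 c2@4, authorship ........
After op 2 (move_right): buffer="pzszhnfl" (len 8), cursors c1@3 c2@5, authorship ........
After op 3 (insert('w')): buffer="pzswzhwnfl" (len 10), cursors c1@4 c2@7, authorship ...1..2...
After op 4 (insert('v')): buffer="pzswvzhwvnfl" (len 12), cursors c1@5 c2@9, authorship ...11..22...
After op 5 (insert('g')): buffer="pzswvgzhwvgnfl" (len 14), cursors c1@6 c2@11, authorship ...111..222...
After op 6 (add_cursor(0)): buffer="pzswvgzhwvgnfl" (len 14), cursors c3@0 c1@6 c2@11, authorship ...111..222...
After op 7 (add_cursor(14)): buffer="pzswvgzhwvgnfl" (len 14), cursors c3@0 c1@6 c2@11 c4@14, authorship ...111..222...
After op 8 (move_left): buffer="pzswvgzhwvgnfl" (len 14), cursors c3@0 c1@5 c2@10 c4@13, authorship ...111..222...
Authorship (.=original, N=cursor N): . . . 1 1 1 . . 2 2 2 . . .
Index 5: author = 1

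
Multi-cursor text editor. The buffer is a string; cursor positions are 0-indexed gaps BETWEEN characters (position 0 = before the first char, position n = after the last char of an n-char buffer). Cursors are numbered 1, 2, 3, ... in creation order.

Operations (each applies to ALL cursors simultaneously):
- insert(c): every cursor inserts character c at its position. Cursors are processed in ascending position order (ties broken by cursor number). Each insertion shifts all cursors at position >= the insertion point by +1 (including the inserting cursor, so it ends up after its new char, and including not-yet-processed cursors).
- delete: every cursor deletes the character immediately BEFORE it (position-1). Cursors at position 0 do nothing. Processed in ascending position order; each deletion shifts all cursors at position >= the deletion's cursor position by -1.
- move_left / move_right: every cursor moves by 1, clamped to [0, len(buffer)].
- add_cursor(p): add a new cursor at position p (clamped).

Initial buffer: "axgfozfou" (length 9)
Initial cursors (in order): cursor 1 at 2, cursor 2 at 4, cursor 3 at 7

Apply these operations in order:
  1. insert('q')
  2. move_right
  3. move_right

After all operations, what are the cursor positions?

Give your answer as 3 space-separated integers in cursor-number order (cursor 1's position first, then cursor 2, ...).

Answer: 5 8 12

Derivation:
After op 1 (insert('q')): buffer="axqgfqozfqou" (len 12), cursors c1@3 c2@6 c3@10, authorship ..1..2...3..
After op 2 (move_right): buffer="axqgfqozfqou" (len 12), cursors c1@4 c2@7 c3@11, authorship ..1..2...3..
After op 3 (move_right): buffer="axqgfqozfqou" (len 12), cursors c1@5 c2@8 c3@12, authorship ..1..2...3..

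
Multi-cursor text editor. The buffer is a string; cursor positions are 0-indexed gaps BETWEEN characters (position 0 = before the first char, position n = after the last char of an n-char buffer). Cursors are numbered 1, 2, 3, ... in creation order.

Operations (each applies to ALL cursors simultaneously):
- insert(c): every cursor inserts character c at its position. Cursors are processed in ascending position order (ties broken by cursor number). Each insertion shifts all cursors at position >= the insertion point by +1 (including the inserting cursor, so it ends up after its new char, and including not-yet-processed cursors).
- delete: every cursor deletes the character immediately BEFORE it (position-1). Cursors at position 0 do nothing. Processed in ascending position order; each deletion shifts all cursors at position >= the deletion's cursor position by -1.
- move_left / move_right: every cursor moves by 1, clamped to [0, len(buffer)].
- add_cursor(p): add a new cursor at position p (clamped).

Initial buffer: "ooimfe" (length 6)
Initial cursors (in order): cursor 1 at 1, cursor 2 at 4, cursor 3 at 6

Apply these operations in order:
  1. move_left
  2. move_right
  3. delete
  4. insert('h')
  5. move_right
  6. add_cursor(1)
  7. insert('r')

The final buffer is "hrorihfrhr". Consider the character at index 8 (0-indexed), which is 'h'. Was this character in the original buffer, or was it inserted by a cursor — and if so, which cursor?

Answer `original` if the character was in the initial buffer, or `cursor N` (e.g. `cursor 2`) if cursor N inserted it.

After op 1 (move_left): buffer="ooimfe" (len 6), cursors c1@0 c2@3 c3@5, authorship ......
After op 2 (move_right): buffer="ooimfe" (len 6), cursors c1@1 c2@4 c3@6, authorship ......
After op 3 (delete): buffer="oif" (len 3), cursors c1@0 c2@2 c3@3, authorship ...
After op 4 (insert('h')): buffer="hoihfh" (len 6), cursors c1@1 c2@4 c3@6, authorship 1..2.3
After op 5 (move_right): buffer="hoihfh" (len 6), cursors c1@2 c2@5 c3@6, authorship 1..2.3
After op 6 (add_cursor(1)): buffer="hoihfh" (len 6), cursors c4@1 c1@2 c2@5 c3@6, authorship 1..2.3
After op 7 (insert('r')): buffer="hrorihfrhr" (len 10), cursors c4@2 c1@4 c2@8 c3@10, authorship 14.1.2.233
Authorship (.=original, N=cursor N): 1 4 . 1 . 2 . 2 3 3
Index 8: author = 3

Answer: cursor 3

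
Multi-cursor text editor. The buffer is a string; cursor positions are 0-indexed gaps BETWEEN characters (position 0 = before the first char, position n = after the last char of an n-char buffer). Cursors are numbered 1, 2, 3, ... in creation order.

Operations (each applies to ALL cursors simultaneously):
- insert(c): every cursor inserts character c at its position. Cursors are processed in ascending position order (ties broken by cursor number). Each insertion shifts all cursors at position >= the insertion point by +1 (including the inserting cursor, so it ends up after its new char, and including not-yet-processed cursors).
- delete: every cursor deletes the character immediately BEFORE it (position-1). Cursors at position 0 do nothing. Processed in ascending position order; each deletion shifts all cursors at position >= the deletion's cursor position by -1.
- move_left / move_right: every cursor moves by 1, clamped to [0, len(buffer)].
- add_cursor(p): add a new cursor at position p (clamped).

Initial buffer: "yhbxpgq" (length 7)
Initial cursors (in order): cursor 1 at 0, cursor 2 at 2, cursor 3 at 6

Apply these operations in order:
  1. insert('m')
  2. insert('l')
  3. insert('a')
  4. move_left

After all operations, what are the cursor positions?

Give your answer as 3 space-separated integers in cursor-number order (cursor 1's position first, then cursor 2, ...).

After op 1 (insert('m')): buffer="myhmbxpgmq" (len 10), cursors c1@1 c2@4 c3@9, authorship 1..2....3.
After op 2 (insert('l')): buffer="mlyhmlbxpgmlq" (len 13), cursors c1@2 c2@6 c3@12, authorship 11..22....33.
After op 3 (insert('a')): buffer="mlayhmlabxpgmlaq" (len 16), cursors c1@3 c2@8 c3@15, authorship 111..222....333.
After op 4 (move_left): buffer="mlayhmlabxpgmlaq" (len 16), cursors c1@2 c2@7 c3@14, authorship 111..222....333.

Answer: 2 7 14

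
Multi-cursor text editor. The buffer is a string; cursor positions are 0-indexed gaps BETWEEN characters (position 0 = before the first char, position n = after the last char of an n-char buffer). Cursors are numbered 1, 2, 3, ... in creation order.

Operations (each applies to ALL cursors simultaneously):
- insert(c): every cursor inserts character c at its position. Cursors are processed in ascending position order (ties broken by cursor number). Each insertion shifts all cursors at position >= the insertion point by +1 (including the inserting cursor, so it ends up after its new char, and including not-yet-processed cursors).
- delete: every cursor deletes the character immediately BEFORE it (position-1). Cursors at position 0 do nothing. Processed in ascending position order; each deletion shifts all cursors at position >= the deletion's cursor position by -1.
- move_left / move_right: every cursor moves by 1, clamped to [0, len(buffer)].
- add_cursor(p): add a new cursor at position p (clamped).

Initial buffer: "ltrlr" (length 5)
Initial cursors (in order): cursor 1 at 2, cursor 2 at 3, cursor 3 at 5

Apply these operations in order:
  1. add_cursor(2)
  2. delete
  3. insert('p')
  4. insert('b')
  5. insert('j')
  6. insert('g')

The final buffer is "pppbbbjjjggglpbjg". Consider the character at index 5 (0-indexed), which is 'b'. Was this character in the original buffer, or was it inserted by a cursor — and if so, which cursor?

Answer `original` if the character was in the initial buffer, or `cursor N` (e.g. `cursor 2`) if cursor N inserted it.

After op 1 (add_cursor(2)): buffer="ltrlr" (len 5), cursors c1@2 c4@2 c2@3 c3@5, authorship .....
After op 2 (delete): buffer="l" (len 1), cursors c1@0 c2@0 c4@0 c3@1, authorship .
After op 3 (insert('p')): buffer="ppplp" (len 5), cursors c1@3 c2@3 c4@3 c3@5, authorship 124.3
After op 4 (insert('b')): buffer="pppbbblpb" (len 9), cursors c1@6 c2@6 c4@6 c3@9, authorship 124124.33
After op 5 (insert('j')): buffer="pppbbbjjjlpbj" (len 13), cursors c1@9 c2@9 c4@9 c3@13, authorship 124124124.333
After op 6 (insert('g')): buffer="pppbbbjjjggglpbjg" (len 17), cursors c1@12 c2@12 c4@12 c3@17, authorship 124124124124.3333
Authorship (.=original, N=cursor N): 1 2 4 1 2 4 1 2 4 1 2 4 . 3 3 3 3
Index 5: author = 4

Answer: cursor 4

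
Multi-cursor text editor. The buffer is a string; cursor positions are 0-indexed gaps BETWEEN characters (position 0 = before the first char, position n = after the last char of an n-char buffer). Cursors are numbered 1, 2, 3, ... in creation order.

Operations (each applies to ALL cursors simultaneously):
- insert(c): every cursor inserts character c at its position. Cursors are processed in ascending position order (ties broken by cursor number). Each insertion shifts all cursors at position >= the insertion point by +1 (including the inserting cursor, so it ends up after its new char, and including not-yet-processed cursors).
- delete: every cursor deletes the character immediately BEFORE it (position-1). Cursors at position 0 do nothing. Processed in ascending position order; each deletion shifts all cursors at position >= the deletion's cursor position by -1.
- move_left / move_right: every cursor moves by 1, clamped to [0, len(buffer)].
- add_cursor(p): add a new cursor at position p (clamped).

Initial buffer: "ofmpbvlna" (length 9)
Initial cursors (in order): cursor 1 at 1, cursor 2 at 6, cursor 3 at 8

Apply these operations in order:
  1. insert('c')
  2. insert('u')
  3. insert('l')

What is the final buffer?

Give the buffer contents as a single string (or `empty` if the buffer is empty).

Answer: oculfmpbvcullncula

Derivation:
After op 1 (insert('c')): buffer="ocfmpbvclnca" (len 12), cursors c1@2 c2@8 c3@11, authorship .1.....2..3.
After op 2 (insert('u')): buffer="ocufmpbvculncua" (len 15), cursors c1@3 c2@10 c3@14, authorship .11.....22..33.
After op 3 (insert('l')): buffer="oculfmpbvcullncula" (len 18), cursors c1@4 c2@12 c3@17, authorship .111.....222..333.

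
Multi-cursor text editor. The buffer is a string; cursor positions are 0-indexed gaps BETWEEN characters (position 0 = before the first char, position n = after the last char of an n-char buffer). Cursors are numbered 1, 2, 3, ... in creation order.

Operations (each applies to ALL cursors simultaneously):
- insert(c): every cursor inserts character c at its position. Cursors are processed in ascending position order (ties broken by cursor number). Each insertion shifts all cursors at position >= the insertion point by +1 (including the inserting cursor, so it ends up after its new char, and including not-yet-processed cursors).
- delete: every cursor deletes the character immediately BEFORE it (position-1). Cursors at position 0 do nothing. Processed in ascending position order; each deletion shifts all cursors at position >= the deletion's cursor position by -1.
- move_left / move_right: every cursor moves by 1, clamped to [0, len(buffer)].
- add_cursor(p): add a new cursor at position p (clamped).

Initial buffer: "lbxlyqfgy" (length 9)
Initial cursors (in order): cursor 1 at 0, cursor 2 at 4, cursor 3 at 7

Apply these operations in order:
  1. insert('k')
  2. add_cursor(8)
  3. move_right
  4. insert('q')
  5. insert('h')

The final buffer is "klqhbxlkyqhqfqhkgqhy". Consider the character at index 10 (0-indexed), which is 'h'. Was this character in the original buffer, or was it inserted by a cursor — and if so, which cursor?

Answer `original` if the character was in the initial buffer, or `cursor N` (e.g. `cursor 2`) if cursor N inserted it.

Answer: cursor 2

Derivation:
After op 1 (insert('k')): buffer="klbxlkyqfkgy" (len 12), cursors c1@1 c2@6 c3@10, authorship 1....2...3..
After op 2 (add_cursor(8)): buffer="klbxlkyqfkgy" (len 12), cursors c1@1 c2@6 c4@8 c3@10, authorship 1....2...3..
After op 3 (move_right): buffer="klbxlkyqfkgy" (len 12), cursors c1@2 c2@7 c4@9 c3@11, authorship 1....2...3..
After op 4 (insert('q')): buffer="klqbxlkyqqfqkgqy" (len 16), cursors c1@3 c2@9 c4@12 c3@15, authorship 1.1...2.2..43.3.
After op 5 (insert('h')): buffer="klqhbxlkyqhqfqhkgqhy" (len 20), cursors c1@4 c2@11 c4@15 c3@19, authorship 1.11...2.22..443.33.
Authorship (.=original, N=cursor N): 1 . 1 1 . . . 2 . 2 2 . . 4 4 3 . 3 3 .
Index 10: author = 2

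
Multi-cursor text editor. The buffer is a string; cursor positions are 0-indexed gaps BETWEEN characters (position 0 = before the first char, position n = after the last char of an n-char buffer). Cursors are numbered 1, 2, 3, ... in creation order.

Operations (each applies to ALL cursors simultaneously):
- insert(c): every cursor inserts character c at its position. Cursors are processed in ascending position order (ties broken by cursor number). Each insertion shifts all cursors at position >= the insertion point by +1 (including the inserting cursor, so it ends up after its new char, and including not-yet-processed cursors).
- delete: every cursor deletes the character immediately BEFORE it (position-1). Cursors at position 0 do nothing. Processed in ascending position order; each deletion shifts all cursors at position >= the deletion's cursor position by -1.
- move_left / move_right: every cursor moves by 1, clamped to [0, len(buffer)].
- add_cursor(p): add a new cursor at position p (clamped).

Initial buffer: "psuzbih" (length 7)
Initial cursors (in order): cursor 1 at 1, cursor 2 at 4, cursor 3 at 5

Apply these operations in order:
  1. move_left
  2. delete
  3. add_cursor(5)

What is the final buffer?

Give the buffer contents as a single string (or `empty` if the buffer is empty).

Answer: psbih

Derivation:
After op 1 (move_left): buffer="psuzbih" (len 7), cursors c1@0 c2@3 c3@4, authorship .......
After op 2 (delete): buffer="psbih" (len 5), cursors c1@0 c2@2 c3@2, authorship .....
After op 3 (add_cursor(5)): buffer="psbih" (len 5), cursors c1@0 c2@2 c3@2 c4@5, authorship .....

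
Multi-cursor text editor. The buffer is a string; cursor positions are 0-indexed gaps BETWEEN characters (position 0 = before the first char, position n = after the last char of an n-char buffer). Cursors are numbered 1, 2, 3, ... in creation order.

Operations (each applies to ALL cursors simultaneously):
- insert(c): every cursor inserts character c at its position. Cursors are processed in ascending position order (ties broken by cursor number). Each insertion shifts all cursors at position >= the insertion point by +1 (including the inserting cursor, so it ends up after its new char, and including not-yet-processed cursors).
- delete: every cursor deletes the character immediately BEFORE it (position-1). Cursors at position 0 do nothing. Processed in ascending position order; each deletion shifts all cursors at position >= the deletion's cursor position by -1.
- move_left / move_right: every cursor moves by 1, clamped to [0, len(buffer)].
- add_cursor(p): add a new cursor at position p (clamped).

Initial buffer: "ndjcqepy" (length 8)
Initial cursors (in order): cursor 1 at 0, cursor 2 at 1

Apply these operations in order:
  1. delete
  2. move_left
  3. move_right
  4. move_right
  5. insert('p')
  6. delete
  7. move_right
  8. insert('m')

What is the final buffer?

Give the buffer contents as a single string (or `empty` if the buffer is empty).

After op 1 (delete): buffer="djcqepy" (len 7), cursors c1@0 c2@0, authorship .......
After op 2 (move_left): buffer="djcqepy" (len 7), cursors c1@0 c2@0, authorship .......
After op 3 (move_right): buffer="djcqepy" (len 7), cursors c1@1 c2@1, authorship .......
After op 4 (move_right): buffer="djcqepy" (len 7), cursors c1@2 c2@2, authorship .......
After op 5 (insert('p')): buffer="djppcqepy" (len 9), cursors c1@4 c2@4, authorship ..12.....
After op 6 (delete): buffer="djcqepy" (len 7), cursors c1@2 c2@2, authorship .......
After op 7 (move_right): buffer="djcqepy" (len 7), cursors c1@3 c2@3, authorship .......
After op 8 (insert('m')): buffer="djcmmqepy" (len 9), cursors c1@5 c2@5, authorship ...12....

Answer: djcmmqepy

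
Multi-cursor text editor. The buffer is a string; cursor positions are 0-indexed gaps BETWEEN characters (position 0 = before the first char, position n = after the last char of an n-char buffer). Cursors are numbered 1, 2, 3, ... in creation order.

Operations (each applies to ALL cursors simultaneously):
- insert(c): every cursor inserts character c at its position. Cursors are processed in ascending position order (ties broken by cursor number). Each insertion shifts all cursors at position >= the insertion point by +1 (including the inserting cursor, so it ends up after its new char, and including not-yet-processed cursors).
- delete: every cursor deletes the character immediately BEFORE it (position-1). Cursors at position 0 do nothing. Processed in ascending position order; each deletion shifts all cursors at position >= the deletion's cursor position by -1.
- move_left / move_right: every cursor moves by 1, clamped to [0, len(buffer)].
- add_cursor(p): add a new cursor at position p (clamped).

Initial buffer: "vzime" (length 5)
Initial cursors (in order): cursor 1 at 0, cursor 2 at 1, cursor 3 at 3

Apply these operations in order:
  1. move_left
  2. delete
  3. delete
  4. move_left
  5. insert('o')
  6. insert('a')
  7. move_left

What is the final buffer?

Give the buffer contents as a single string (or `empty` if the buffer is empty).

After op 1 (move_left): buffer="vzime" (len 5), cursors c1@0 c2@0 c3@2, authorship .....
After op 2 (delete): buffer="vime" (len 4), cursors c1@0 c2@0 c3@1, authorship ....
After op 3 (delete): buffer="ime" (len 3), cursors c1@0 c2@0 c3@0, authorship ...
After op 4 (move_left): buffer="ime" (len 3), cursors c1@0 c2@0 c3@0, authorship ...
After op 5 (insert('o')): buffer="oooime" (len 6), cursors c1@3 c2@3 c3@3, authorship 123...
After op 6 (insert('a')): buffer="oooaaaime" (len 9), cursors c1@6 c2@6 c3@6, authorship 123123...
After op 7 (move_left): buffer="oooaaaime" (len 9), cursors c1@5 c2@5 c3@5, authorship 123123...

Answer: oooaaaime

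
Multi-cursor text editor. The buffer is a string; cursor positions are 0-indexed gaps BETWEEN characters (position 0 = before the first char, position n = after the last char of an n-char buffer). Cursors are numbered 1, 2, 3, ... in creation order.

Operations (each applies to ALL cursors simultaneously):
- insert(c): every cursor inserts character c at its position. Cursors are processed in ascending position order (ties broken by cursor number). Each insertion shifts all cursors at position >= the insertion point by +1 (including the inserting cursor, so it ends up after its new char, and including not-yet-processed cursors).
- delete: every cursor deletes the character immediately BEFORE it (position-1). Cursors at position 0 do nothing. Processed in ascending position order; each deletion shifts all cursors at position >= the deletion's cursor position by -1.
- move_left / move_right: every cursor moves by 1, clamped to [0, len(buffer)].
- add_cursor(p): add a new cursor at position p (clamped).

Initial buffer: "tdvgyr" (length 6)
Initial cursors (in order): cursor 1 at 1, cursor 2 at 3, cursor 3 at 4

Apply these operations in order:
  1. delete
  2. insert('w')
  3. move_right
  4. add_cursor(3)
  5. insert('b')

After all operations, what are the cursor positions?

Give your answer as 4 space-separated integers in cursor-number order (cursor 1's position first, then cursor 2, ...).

Answer: 3 9 9 5

Derivation:
After op 1 (delete): buffer="dyr" (len 3), cursors c1@0 c2@1 c3@1, authorship ...
After op 2 (insert('w')): buffer="wdwwyr" (len 6), cursors c1@1 c2@4 c3@4, authorship 1.23..
After op 3 (move_right): buffer="wdwwyr" (len 6), cursors c1@2 c2@5 c3@5, authorship 1.23..
After op 4 (add_cursor(3)): buffer="wdwwyr" (len 6), cursors c1@2 c4@3 c2@5 c3@5, authorship 1.23..
After op 5 (insert('b')): buffer="wdbwbwybbr" (len 10), cursors c1@3 c4@5 c2@9 c3@9, authorship 1.1243.23.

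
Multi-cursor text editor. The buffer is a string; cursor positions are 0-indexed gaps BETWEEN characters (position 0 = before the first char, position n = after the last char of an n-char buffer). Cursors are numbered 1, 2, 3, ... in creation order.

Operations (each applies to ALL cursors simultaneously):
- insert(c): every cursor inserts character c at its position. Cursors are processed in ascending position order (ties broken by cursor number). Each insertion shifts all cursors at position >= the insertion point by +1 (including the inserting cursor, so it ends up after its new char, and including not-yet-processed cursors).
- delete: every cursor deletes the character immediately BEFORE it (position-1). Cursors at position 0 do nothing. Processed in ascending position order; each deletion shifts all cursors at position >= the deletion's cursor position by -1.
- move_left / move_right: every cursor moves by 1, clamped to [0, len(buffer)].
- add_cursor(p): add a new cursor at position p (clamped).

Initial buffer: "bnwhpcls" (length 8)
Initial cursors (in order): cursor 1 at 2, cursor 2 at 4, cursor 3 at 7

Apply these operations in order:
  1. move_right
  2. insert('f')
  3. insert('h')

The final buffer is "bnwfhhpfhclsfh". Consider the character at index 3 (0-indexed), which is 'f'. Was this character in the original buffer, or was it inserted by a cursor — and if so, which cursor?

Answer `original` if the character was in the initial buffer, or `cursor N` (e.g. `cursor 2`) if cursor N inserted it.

Answer: cursor 1

Derivation:
After op 1 (move_right): buffer="bnwhpcls" (len 8), cursors c1@3 c2@5 c3@8, authorship ........
After op 2 (insert('f')): buffer="bnwfhpfclsf" (len 11), cursors c1@4 c2@7 c3@11, authorship ...1..2...3
After op 3 (insert('h')): buffer="bnwfhhpfhclsfh" (len 14), cursors c1@5 c2@9 c3@14, authorship ...11..22...33
Authorship (.=original, N=cursor N): . . . 1 1 . . 2 2 . . . 3 3
Index 3: author = 1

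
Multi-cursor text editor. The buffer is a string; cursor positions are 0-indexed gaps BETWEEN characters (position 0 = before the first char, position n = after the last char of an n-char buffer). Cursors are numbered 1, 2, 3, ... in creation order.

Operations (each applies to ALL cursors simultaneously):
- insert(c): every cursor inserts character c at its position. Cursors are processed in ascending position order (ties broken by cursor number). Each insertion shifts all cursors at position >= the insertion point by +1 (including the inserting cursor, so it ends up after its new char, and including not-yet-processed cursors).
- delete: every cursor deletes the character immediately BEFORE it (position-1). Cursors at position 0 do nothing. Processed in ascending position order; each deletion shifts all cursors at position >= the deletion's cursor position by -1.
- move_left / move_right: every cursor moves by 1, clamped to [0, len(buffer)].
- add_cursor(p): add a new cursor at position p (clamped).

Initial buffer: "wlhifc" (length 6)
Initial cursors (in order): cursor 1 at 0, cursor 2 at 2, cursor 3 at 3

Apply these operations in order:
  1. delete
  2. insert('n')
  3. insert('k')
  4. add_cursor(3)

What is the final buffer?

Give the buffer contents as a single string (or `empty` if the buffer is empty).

After op 1 (delete): buffer="wifc" (len 4), cursors c1@0 c2@1 c3@1, authorship ....
After op 2 (insert('n')): buffer="nwnnifc" (len 7), cursors c1@1 c2@4 c3@4, authorship 1.23...
After op 3 (insert('k')): buffer="nkwnnkkifc" (len 10), cursors c1@2 c2@7 c3@7, authorship 11.2323...
After op 4 (add_cursor(3)): buffer="nkwnnkkifc" (len 10), cursors c1@2 c4@3 c2@7 c3@7, authorship 11.2323...

Answer: nkwnnkkifc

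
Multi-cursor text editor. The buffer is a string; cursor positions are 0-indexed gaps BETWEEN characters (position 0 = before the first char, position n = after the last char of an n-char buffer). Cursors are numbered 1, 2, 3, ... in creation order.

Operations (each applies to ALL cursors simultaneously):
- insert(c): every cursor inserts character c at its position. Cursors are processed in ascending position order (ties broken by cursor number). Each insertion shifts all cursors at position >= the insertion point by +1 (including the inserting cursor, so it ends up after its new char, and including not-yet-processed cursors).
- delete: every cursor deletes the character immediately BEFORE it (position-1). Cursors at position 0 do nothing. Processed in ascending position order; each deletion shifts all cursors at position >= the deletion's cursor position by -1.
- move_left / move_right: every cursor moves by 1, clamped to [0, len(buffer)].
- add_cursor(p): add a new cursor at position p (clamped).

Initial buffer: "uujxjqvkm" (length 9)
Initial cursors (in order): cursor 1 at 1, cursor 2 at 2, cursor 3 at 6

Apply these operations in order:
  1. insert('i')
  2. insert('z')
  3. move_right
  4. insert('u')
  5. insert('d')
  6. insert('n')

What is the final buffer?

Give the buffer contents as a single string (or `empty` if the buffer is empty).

Answer: uizuudnizjudnxjqizvudnkm

Derivation:
After op 1 (insert('i')): buffer="uiuijxjqivkm" (len 12), cursors c1@2 c2@4 c3@9, authorship .1.2....3...
After op 2 (insert('z')): buffer="uizuizjxjqizvkm" (len 15), cursors c1@3 c2@6 c3@12, authorship .11.22....33...
After op 3 (move_right): buffer="uizuizjxjqizvkm" (len 15), cursors c1@4 c2@7 c3@13, authorship .11.22....33...
After op 4 (insert('u')): buffer="uizuuizjuxjqizvukm" (len 18), cursors c1@5 c2@9 c3@16, authorship .11.122.2...33.3..
After op 5 (insert('d')): buffer="uizuudizjudxjqizvudkm" (len 21), cursors c1@6 c2@11 c3@19, authorship .11.1122.22...33.33..
After op 6 (insert('n')): buffer="uizuudnizjudnxjqizvudnkm" (len 24), cursors c1@7 c2@13 c3@22, authorship .11.11122.222...33.333..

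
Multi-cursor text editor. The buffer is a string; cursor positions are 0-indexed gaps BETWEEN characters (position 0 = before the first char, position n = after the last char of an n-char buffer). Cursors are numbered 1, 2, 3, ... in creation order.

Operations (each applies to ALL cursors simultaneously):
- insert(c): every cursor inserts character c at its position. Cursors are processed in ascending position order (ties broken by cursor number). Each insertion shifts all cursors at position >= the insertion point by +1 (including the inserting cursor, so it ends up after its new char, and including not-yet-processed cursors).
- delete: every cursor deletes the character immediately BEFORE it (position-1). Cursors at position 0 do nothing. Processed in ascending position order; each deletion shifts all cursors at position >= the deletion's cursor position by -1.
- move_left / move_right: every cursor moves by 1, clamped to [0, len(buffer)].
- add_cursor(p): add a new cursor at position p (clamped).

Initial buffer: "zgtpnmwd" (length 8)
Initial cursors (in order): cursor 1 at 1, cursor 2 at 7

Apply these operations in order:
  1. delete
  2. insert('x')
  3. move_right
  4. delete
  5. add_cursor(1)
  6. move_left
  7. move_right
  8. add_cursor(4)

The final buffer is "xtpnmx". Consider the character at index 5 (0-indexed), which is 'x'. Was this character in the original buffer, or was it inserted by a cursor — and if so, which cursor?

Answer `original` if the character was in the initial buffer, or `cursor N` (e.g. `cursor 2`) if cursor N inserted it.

After op 1 (delete): buffer="gtpnmd" (len 6), cursors c1@0 c2@5, authorship ......
After op 2 (insert('x')): buffer="xgtpnmxd" (len 8), cursors c1@1 c2@7, authorship 1.....2.
After op 3 (move_right): buffer="xgtpnmxd" (len 8), cursors c1@2 c2@8, authorship 1.....2.
After op 4 (delete): buffer="xtpnmx" (len 6), cursors c1@1 c2@6, authorship 1....2
After op 5 (add_cursor(1)): buffer="xtpnmx" (len 6), cursors c1@1 c3@1 c2@6, authorship 1....2
After op 6 (move_left): buffer="xtpnmx" (len 6), cursors c1@0 c3@0 c2@5, authorship 1....2
After op 7 (move_right): buffer="xtpnmx" (len 6), cursors c1@1 c3@1 c2@6, authorship 1....2
After op 8 (add_cursor(4)): buffer="xtpnmx" (len 6), cursors c1@1 c3@1 c4@4 c2@6, authorship 1....2
Authorship (.=original, N=cursor N): 1 . . . . 2
Index 5: author = 2

Answer: cursor 2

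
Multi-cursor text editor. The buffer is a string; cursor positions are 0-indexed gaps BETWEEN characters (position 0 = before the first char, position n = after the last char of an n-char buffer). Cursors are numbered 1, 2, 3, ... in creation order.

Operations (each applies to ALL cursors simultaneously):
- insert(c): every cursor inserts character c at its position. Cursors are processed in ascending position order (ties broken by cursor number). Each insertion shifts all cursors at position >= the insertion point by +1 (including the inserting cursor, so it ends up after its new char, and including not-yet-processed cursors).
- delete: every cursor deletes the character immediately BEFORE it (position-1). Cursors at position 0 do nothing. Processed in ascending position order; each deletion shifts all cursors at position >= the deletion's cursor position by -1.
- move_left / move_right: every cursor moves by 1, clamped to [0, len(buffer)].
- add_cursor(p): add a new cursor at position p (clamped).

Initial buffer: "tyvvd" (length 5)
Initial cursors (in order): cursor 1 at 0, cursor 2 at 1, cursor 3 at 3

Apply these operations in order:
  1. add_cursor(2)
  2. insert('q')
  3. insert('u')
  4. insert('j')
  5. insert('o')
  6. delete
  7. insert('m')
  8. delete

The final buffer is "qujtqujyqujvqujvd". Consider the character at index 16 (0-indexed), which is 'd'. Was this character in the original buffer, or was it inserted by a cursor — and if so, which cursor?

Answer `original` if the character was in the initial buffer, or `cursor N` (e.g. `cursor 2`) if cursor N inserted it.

After op 1 (add_cursor(2)): buffer="tyvvd" (len 5), cursors c1@0 c2@1 c4@2 c3@3, authorship .....
After op 2 (insert('q')): buffer="qtqyqvqvd" (len 9), cursors c1@1 c2@3 c4@5 c3@7, authorship 1.2.4.3..
After op 3 (insert('u')): buffer="qutquyquvquvd" (len 13), cursors c1@2 c2@5 c4@8 c3@11, authorship 11.22.44.33..
After op 4 (insert('j')): buffer="qujtqujyqujvqujvd" (len 17), cursors c1@3 c2@7 c4@11 c3@15, authorship 111.222.444.333..
After op 5 (insert('o')): buffer="qujotqujoyqujovqujovd" (len 21), cursors c1@4 c2@9 c4@14 c3@19, authorship 1111.2222.4444.3333..
After op 6 (delete): buffer="qujtqujyqujvqujvd" (len 17), cursors c1@3 c2@7 c4@11 c3@15, authorship 111.222.444.333..
After op 7 (insert('m')): buffer="qujmtqujmyqujmvqujmvd" (len 21), cursors c1@4 c2@9 c4@14 c3@19, authorship 1111.2222.4444.3333..
After op 8 (delete): buffer="qujtqujyqujvqujvd" (len 17), cursors c1@3 c2@7 c4@11 c3@15, authorship 111.222.444.333..
Authorship (.=original, N=cursor N): 1 1 1 . 2 2 2 . 4 4 4 . 3 3 3 . .
Index 16: author = original

Answer: original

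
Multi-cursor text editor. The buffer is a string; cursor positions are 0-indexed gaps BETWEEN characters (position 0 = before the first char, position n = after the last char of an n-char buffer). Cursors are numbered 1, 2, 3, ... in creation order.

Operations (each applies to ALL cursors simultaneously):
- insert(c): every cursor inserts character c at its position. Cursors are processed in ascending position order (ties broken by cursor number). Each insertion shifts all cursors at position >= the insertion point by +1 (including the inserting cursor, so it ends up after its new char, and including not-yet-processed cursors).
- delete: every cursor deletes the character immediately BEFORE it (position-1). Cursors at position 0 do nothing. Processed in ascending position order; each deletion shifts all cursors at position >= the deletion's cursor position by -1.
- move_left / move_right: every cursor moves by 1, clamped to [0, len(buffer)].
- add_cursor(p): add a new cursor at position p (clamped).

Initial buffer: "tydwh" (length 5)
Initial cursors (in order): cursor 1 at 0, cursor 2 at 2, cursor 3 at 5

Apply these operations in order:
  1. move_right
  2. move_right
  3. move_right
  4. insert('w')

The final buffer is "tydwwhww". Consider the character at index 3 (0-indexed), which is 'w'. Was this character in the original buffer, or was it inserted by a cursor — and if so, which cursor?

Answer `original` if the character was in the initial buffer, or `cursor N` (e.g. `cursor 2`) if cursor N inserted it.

After op 1 (move_right): buffer="tydwh" (len 5), cursors c1@1 c2@3 c3@5, authorship .....
After op 2 (move_right): buffer="tydwh" (len 5), cursors c1@2 c2@4 c3@5, authorship .....
After op 3 (move_right): buffer="tydwh" (len 5), cursors c1@3 c2@5 c3@5, authorship .....
After op 4 (insert('w')): buffer="tydwwhww" (len 8), cursors c1@4 c2@8 c3@8, authorship ...1..23
Authorship (.=original, N=cursor N): . . . 1 . . 2 3
Index 3: author = 1

Answer: cursor 1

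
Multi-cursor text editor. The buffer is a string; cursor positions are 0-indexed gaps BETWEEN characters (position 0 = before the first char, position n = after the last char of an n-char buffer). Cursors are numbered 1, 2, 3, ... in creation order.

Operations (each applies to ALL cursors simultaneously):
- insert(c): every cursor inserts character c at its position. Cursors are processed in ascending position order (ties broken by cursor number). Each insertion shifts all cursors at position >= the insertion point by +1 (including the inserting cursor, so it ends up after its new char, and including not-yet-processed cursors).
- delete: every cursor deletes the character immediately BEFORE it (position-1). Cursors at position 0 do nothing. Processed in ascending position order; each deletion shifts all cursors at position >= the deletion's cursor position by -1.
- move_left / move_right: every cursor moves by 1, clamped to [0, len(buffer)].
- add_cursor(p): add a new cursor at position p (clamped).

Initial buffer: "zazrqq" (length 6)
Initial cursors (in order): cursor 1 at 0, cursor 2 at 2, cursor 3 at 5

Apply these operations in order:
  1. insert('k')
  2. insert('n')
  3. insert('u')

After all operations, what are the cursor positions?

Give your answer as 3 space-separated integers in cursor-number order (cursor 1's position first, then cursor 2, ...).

Answer: 3 8 14

Derivation:
After op 1 (insert('k')): buffer="kzakzrqkq" (len 9), cursors c1@1 c2@4 c3@8, authorship 1..2...3.
After op 2 (insert('n')): buffer="knzaknzrqknq" (len 12), cursors c1@2 c2@6 c3@11, authorship 11..22...33.
After op 3 (insert('u')): buffer="knuzaknuzrqknuq" (len 15), cursors c1@3 c2@8 c3@14, authorship 111..222...333.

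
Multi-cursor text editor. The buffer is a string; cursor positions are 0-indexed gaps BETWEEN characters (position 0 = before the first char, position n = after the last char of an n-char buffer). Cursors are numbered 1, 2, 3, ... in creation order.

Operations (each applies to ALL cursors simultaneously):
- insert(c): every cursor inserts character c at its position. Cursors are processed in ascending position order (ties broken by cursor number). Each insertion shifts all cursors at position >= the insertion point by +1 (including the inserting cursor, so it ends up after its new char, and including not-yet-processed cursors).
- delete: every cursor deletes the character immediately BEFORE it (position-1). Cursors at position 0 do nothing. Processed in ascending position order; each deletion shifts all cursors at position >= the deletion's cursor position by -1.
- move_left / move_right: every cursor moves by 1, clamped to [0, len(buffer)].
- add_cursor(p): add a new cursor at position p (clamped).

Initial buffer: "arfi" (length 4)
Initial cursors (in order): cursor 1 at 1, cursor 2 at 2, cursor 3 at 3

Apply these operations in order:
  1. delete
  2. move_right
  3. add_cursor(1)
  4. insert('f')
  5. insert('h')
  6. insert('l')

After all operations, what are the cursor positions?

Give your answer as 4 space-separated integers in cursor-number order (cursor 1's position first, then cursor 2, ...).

Answer: 13 13 13 13

Derivation:
After op 1 (delete): buffer="i" (len 1), cursors c1@0 c2@0 c3@0, authorship .
After op 2 (move_right): buffer="i" (len 1), cursors c1@1 c2@1 c3@1, authorship .
After op 3 (add_cursor(1)): buffer="i" (len 1), cursors c1@1 c2@1 c3@1 c4@1, authorship .
After op 4 (insert('f')): buffer="iffff" (len 5), cursors c1@5 c2@5 c3@5 c4@5, authorship .1234
After op 5 (insert('h')): buffer="iffffhhhh" (len 9), cursors c1@9 c2@9 c3@9 c4@9, authorship .12341234
After op 6 (insert('l')): buffer="iffffhhhhllll" (len 13), cursors c1@13 c2@13 c3@13 c4@13, authorship .123412341234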